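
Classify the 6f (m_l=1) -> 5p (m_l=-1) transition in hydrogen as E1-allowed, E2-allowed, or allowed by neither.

Δl = 1 − 3 = -2; l_i + l_f = 4.
Δm_l = -2.
E1 (Δl = ±1, |Δm_l| ≤ 1): not satisfied.
E2 (Δl = 0,±2, l_i+l_f ≥ 2, |Δm_l| ≤ 2): satisfied.

E2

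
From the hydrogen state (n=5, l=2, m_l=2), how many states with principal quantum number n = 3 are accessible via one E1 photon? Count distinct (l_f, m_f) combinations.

E1 requires Δl = ±1, so l_f ∈ {1, 3}; with 0 ≤ l_f ≤ n_f−1 = 2, the allowed l_f values are {1}.
For l_f = 1: m_f ∈ {m_i−1, m_i, m_i+1} ∩ [−1, 1] = {1} → 1 state.
Total: 1.

1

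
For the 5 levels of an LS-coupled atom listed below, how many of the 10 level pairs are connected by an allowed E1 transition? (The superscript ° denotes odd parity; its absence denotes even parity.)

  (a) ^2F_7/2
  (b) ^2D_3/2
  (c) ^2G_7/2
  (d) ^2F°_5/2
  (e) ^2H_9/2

(a)–(b): forbidden (parity, ΔJ).
(a)–(c): forbidden (parity).
(a)–(d): allowed.
(a)–(e): forbidden (parity, ΔL).
(b)–(c): forbidden (parity, ΔL, ΔJ).
(b)–(d): allowed.
(b)–(e): forbidden (parity, ΔL, ΔJ).
(c)–(d): allowed.
(c)–(e): forbidden (parity).
(d)–(e): forbidden (ΔL, ΔJ).
Allowed pairs: 3 of 10.

3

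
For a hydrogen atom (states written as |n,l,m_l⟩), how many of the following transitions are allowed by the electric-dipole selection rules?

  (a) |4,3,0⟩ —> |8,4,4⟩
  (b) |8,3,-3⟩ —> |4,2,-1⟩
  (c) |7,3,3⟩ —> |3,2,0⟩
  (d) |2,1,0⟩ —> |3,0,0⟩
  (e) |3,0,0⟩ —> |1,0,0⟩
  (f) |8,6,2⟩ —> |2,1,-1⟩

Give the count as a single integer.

(a) forbidden — Δm_l = +4 (E1 requires Δm_l = 0, ±1)
(b) forbidden — Δm_l = +2 (E1 requires Δm_l = 0, ±1)
(c) forbidden — Δm_l = -3 (E1 requires Δm_l = 0, ±1)
(d) allowed
(e) forbidden — Δl = +0 (E1 requires Δl = ±1)
(f) forbidden — Δl = -5 (E1 requires Δl = ±1); Δm_l = -3 (E1 requires Δm_l = 0, ±1)
Total allowed: 1 of 6.

1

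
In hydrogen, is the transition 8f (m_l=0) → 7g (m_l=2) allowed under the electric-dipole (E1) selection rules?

forbidden

Initial l = 3, final l = 4, so Δl = +1. E1 requires Δl = ±1: ✓.
Δm_l = 2 − (0) = +2. E1 requires Δm_l = 0, ±1: ✗.
The transition is electric-dipole forbidden.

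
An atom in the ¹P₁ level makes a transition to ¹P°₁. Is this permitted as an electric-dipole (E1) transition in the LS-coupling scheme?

Parity must change: even → odd — ok.
ΔJ = 0, ±1 (not J=0↔0): J: 1 → 1, ΔJ = +0 — ok.
ΔL = 0, ±1 (not L=0↔0): L: 1 → 1, ΔL = +0 — ok.
ΔS = 0: S: 0 → 0 — ok.
All four E1 rules are satisfied.

allowed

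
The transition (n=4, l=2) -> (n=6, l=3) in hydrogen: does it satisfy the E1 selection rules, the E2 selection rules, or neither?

E1

Δl = 3 − 2 = +1; l_i + l_f = 5.
E1 (Δl = ±1): satisfied.
E2 (Δl = 0,±2, l_i+l_f ≥ 2): not satisfied.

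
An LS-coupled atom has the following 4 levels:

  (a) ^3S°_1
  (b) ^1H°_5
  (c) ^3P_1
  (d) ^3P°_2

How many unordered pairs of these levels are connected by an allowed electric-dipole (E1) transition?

(a)–(b): forbidden (parity, ΔS, ΔL, ΔJ).
(a)–(c): allowed.
(a)–(d): forbidden (parity).
(b)–(c): forbidden (ΔS, ΔL, ΔJ).
(b)–(d): forbidden (parity, ΔS, ΔL, ΔJ).
(c)–(d): allowed.
Allowed pairs: 2 of 6.

2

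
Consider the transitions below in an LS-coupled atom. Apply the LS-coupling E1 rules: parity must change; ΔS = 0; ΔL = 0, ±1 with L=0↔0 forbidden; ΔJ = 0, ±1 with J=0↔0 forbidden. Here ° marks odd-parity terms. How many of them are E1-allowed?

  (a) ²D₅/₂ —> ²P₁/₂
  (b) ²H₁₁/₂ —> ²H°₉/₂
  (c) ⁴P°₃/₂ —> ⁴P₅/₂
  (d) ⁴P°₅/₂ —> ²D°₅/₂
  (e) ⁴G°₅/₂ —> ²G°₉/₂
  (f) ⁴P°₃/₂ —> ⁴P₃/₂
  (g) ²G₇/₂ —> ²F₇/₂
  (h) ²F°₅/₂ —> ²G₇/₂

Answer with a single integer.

(a) forbidden (parity, ΔJ fail)
(b) allowed
(c) allowed
(d) forbidden (parity, ΔS fail)
(e) forbidden (parity, ΔS, ΔJ fail)
(f) allowed
(g) forbidden (parity fails)
(h) allowed
Total allowed: 4 of 8.

4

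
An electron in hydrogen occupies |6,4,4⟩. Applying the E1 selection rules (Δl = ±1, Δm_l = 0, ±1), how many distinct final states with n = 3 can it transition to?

0

E1 requires l_f ∈ {3, 5}, but neither lies in [0, 2], so no final state is reachable.
Total: 0.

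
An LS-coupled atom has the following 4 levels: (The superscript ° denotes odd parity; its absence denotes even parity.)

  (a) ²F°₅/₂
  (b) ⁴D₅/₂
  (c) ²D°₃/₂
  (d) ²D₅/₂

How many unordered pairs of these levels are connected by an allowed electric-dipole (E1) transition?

2

(a)–(b): forbidden (ΔS).
(a)–(c): forbidden (parity).
(a)–(d): allowed.
(b)–(c): forbidden (ΔS).
(b)–(d): forbidden (parity, ΔS).
(c)–(d): allowed.
Allowed pairs: 2 of 6.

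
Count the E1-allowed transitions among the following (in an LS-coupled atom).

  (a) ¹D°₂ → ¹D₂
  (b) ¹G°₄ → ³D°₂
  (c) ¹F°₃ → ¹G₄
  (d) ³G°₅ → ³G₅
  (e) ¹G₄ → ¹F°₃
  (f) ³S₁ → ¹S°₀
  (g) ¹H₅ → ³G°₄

4

(a) allowed
(b) forbidden (parity, ΔS, ΔL, ΔJ fail)
(c) allowed
(d) allowed
(e) allowed
(f) forbidden (ΔS, ΔL fail)
(g) forbidden (ΔS fails)
Total allowed: 4 of 7.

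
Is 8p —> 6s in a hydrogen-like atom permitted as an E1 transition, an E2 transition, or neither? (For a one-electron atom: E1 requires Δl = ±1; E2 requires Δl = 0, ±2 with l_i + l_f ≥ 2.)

Δl = 0 − 1 = -1; l_i + l_f = 1.
E1 (Δl = ±1): satisfied.
E2 (Δl = 0,±2, l_i+l_f ≥ 2): not satisfied.

E1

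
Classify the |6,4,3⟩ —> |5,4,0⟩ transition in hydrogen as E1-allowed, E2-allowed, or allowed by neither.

Δl = 4 − 4 = +0; l_i + l_f = 8.
Δm_l = -3.
E1 (Δl = ±1, |Δm_l| ≤ 1): not satisfied.
E2 (Δl = 0,±2, l_i+l_f ≥ 2, |Δm_l| ≤ 2): not satisfied.

neither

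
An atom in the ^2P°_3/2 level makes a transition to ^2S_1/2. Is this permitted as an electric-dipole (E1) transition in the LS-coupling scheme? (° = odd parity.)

allowed

ΔL = 0, ±1 (not L=0↔0): L: 1 → 0, ΔL = -1 — ok.
ΔS = 0: S: 1/2 → 1/2 — ok.
ΔJ = 0, ±1 (not J=0↔0): J: 3/2 → 1/2, ΔJ = -1 — ok.
Parity must change: odd → even — ok.
All four E1 rules are satisfied.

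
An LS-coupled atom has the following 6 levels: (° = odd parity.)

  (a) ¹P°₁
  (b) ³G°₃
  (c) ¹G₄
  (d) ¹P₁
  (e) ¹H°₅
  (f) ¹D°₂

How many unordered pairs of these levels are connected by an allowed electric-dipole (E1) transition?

3

(a)–(b): forbidden (parity, ΔS, ΔL, ΔJ).
(a)–(c): forbidden (ΔL, ΔJ).
(a)–(d): allowed.
(a)–(e): forbidden (parity, ΔL, ΔJ).
(a)–(f): forbidden (parity).
(b)–(c): forbidden (ΔS).
(b)–(d): forbidden (ΔS, ΔL, ΔJ).
(b)–(e): forbidden (parity, ΔS, ΔJ).
(b)–(f): forbidden (parity, ΔS, ΔL).
(c)–(d): forbidden (parity, ΔL, ΔJ).
(c)–(e): allowed.
(c)–(f): forbidden (ΔL, ΔJ).
(d)–(e): forbidden (ΔL, ΔJ).
(d)–(f): allowed.
(e)–(f): forbidden (parity, ΔL, ΔJ).
Allowed pairs: 3 of 15.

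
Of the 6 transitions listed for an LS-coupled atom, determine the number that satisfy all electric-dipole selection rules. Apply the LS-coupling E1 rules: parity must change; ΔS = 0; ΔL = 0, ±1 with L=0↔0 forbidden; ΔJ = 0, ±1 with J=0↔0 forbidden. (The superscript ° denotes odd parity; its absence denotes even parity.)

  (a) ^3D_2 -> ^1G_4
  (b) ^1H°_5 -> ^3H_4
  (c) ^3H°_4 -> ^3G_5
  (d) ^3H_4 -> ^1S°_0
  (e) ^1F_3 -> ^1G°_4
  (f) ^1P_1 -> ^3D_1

(a) forbidden (parity, ΔS, ΔL, ΔJ fail)
(b) forbidden (ΔS fails)
(c) allowed
(d) forbidden (ΔS, ΔL, ΔJ fail)
(e) allowed
(f) forbidden (parity, ΔS fail)
Total allowed: 2 of 6.

2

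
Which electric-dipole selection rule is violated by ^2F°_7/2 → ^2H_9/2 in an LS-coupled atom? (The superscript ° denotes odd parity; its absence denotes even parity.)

the ΔL = 0, ±1 rule

ΔS = 0: S: 1/2 → 1/2 — passes.
ΔL = 0, ±1 (not L=0↔0): L: 3 → 5, ΔL = +2 — fails.
Parity must change: odd → even — passes.
ΔJ = 0, ±1 (not J=0↔0): J: 7/2 → 9/2, ΔJ = +1 — passes.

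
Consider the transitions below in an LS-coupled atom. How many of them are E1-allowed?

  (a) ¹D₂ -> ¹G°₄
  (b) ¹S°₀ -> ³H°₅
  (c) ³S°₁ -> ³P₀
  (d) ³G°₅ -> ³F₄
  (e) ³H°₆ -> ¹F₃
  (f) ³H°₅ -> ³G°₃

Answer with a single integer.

(a) forbidden (ΔL, ΔJ fail)
(b) forbidden (parity, ΔS, ΔL, ΔJ fail)
(c) allowed
(d) allowed
(e) forbidden (ΔS, ΔL, ΔJ fail)
(f) forbidden (parity, ΔJ fail)
Total allowed: 2 of 6.

2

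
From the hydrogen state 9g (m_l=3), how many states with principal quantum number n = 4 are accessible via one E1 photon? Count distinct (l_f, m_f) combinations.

2

E1 requires Δl = ±1, so l_f ∈ {3, 5}; with 0 ≤ l_f ≤ n_f−1 = 3, the allowed l_f values are {3}.
For l_f = 3: m_f ∈ {m_i−1, m_i, m_i+1} ∩ [−3, 3] = {2, 3} → 2 states.
Total: 2.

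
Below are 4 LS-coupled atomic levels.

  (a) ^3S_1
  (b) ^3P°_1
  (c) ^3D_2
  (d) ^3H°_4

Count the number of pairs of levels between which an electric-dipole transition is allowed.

2

(a)–(b): allowed.
(a)–(c): forbidden (parity, ΔL).
(a)–(d): forbidden (ΔL, ΔJ).
(b)–(c): allowed.
(b)–(d): forbidden (parity, ΔL, ΔJ).
(c)–(d): forbidden (ΔL, ΔJ).
Allowed pairs: 2 of 6.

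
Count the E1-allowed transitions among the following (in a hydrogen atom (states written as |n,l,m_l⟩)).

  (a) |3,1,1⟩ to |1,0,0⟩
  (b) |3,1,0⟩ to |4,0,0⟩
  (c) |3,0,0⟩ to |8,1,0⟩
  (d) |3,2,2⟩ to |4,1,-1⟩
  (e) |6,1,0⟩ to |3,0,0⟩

4

(a) allowed
(b) allowed
(c) allowed
(d) forbidden — Δm_l = -3 (E1 requires Δm_l = 0, ±1)
(e) allowed
Total allowed: 4 of 5.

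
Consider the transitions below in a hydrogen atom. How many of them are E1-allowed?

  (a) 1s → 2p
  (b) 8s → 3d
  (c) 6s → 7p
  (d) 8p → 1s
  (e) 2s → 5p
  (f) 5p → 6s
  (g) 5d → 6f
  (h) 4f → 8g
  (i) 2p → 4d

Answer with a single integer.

8

(a) allowed
(b) forbidden — Δl = +2 (E1 requires Δl = ±1)
(c) allowed
(d) allowed
(e) allowed
(f) allowed
(g) allowed
(h) allowed
(i) allowed
Total allowed: 8 of 9.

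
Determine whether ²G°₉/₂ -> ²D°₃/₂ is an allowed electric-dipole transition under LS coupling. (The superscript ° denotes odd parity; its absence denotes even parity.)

forbidden

Reading off the term symbols: S 1/2→1/2, L 4→2, J 9/2→3/2, parity odd→odd.
Parity must change: odd → odd — fails.
ΔS = 0: S: 1/2 → 1/2 — ok.
ΔL = 0, ±1 (not L=0↔0): L: 4 → 2, ΔL = -2 — fails.
ΔJ = 0, ±1 (not J=0↔0): J: 9/2 → 3/2, ΔJ = -3 — fails.
Rule(s) violated: parity, ΔL, ΔJ.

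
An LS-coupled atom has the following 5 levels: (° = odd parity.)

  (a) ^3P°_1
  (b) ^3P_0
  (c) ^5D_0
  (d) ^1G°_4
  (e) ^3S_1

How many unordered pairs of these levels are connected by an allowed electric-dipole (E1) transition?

2

(a)–(b): allowed.
(a)–(c): forbidden (ΔS).
(a)–(d): forbidden (parity, ΔS, ΔL, ΔJ).
(a)–(e): allowed.
(b)–(c): forbidden (parity, ΔS, ΔJ).
(b)–(d): forbidden (ΔS, ΔL, ΔJ).
(b)–(e): forbidden (parity).
(c)–(d): forbidden (ΔS, ΔL, ΔJ).
(c)–(e): forbidden (parity, ΔS, ΔL).
(d)–(e): forbidden (ΔS, ΔL, ΔJ).
Allowed pairs: 2 of 10.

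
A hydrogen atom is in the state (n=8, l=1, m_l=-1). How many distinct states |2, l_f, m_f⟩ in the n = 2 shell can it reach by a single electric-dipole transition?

E1 requires Δl = ±1, so l_f ∈ {0, 2}; with 0 ≤ l_f ≤ n_f−1 = 1, the allowed l_f values are {0}.
For l_f = 0: m_f ∈ {m_i−1, m_i, m_i+1} ∩ [−0, 0] = {0} → 1 state.
Total: 1.

1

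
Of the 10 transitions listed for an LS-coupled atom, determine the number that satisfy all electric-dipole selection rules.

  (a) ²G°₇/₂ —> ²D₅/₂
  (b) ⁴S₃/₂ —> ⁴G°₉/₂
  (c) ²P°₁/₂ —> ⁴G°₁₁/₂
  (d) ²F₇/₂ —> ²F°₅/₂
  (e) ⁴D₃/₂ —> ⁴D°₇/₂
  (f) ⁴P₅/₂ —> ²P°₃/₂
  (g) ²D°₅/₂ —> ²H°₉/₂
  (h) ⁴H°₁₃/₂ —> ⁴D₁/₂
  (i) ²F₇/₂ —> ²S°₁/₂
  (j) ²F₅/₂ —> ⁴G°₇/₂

1

(a) forbidden (ΔL fails)
(b) forbidden (ΔL, ΔJ fail)
(c) forbidden (parity, ΔS, ΔL, ΔJ fail)
(d) allowed
(e) forbidden (ΔJ fails)
(f) forbidden (ΔS fails)
(g) forbidden (parity, ΔL, ΔJ fail)
(h) forbidden (ΔL, ΔJ fail)
(i) forbidden (ΔL, ΔJ fail)
(j) forbidden (ΔS fails)
Total allowed: 1 of 10.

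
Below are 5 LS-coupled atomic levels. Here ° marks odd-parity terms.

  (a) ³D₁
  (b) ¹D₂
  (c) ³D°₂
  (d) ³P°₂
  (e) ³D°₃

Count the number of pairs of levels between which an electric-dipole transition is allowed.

2

(a)–(b): forbidden (parity, ΔS).
(a)–(c): allowed.
(a)–(d): allowed.
(a)–(e): forbidden (ΔJ).
(b)–(c): forbidden (ΔS).
(b)–(d): forbidden (ΔS).
(b)–(e): forbidden (ΔS).
(c)–(d): forbidden (parity).
(c)–(e): forbidden (parity).
(d)–(e): forbidden (parity).
Allowed pairs: 2 of 10.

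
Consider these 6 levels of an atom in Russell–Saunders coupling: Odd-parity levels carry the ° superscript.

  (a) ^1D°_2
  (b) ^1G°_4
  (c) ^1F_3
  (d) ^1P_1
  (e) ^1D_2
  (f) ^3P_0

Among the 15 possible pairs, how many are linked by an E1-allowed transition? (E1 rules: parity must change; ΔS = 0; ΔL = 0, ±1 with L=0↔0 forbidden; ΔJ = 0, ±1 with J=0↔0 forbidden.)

(a)–(b): forbidden (parity, ΔL, ΔJ).
(a)–(c): allowed.
(a)–(d): allowed.
(a)–(e): allowed.
(a)–(f): forbidden (ΔS, ΔJ).
(b)–(c): allowed.
(b)–(d): forbidden (ΔL, ΔJ).
(b)–(e): forbidden (ΔL, ΔJ).
(b)–(f): forbidden (ΔS, ΔL, ΔJ).
(c)–(d): forbidden (parity, ΔL, ΔJ).
(c)–(e): forbidden (parity).
(c)–(f): forbidden (parity, ΔS, ΔL, ΔJ).
(d)–(e): forbidden (parity).
(d)–(f): forbidden (parity, ΔS).
(e)–(f): forbidden (parity, ΔS, ΔJ).
Allowed pairs: 4 of 15.

4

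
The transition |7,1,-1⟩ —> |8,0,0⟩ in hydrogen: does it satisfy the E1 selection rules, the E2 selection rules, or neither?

Δl = 0 − 1 = -1; l_i + l_f = 1.
Δm_l = +1.
E1 (Δl = ±1, |Δm_l| ≤ 1): satisfied.
E2 (Δl = 0,±2, l_i+l_f ≥ 2, |Δm_l| ≤ 2): not satisfied.

E1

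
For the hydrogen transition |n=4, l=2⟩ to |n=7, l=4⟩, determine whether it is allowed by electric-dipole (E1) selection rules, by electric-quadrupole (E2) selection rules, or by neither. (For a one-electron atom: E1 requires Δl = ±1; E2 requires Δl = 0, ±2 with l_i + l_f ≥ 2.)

Δl = 4 − 2 = +2; l_i + l_f = 6.
E1 (Δl = ±1): not satisfied.
E2 (Δl = 0,±2, l_i+l_f ≥ 2): satisfied.

E2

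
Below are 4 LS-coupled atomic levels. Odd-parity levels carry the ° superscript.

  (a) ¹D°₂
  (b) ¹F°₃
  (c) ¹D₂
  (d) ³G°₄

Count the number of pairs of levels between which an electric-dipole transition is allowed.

2

(a)–(b): forbidden (parity).
(a)–(c): allowed.
(a)–(d): forbidden (parity, ΔS, ΔL, ΔJ).
(b)–(c): allowed.
(b)–(d): forbidden (parity, ΔS).
(c)–(d): forbidden (ΔS, ΔL, ΔJ).
Allowed pairs: 2 of 6.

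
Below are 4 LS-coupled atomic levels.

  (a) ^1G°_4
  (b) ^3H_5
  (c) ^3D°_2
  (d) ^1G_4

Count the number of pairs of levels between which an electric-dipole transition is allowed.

1

(a)–(b): forbidden (ΔS).
(a)–(c): forbidden (parity, ΔS, ΔL, ΔJ).
(a)–(d): allowed.
(b)–(c): forbidden (ΔL, ΔJ).
(b)–(d): forbidden (parity, ΔS).
(c)–(d): forbidden (ΔS, ΔL, ΔJ).
Allowed pairs: 1 of 6.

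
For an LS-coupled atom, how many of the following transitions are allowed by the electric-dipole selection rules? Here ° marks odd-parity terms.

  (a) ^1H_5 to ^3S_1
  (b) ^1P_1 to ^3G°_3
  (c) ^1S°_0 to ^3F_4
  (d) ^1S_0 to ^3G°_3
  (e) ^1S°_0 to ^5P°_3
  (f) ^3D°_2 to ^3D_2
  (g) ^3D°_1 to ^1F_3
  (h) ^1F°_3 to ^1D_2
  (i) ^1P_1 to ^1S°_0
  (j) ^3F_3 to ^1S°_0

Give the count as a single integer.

(a) forbidden (parity, ΔS, ΔL, ΔJ fail)
(b) forbidden (ΔS, ΔL, ΔJ fail)
(c) forbidden (ΔS, ΔL, ΔJ fail)
(d) forbidden (ΔS, ΔL, ΔJ fail)
(e) forbidden (parity, ΔS, ΔJ fail)
(f) allowed
(g) forbidden (ΔS, ΔJ fail)
(h) allowed
(i) allowed
(j) forbidden (ΔS, ΔL, ΔJ fail)
Total allowed: 3 of 10.

3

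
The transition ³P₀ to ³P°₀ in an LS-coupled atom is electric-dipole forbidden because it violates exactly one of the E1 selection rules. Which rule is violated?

Reading off the term symbols: S 1→1, L 1→1, J 0→0, parity even→odd.
Parity must change: even → odd — ok.
ΔS = 0: S: 1 → 1 — ok.
ΔL = 0, ±1 (not L=0↔0): L: 1 → 1, ΔL = +0 — ok.
ΔJ = 0, ±1 (not J=0↔0): J: 0 → 0, ΔJ = +0 — fails.

the J=0 ↔ J=0 exclusion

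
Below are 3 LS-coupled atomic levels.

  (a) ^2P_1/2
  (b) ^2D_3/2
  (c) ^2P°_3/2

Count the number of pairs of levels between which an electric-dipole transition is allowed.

2

(a)–(b): forbidden (parity).
(a)–(c): allowed.
(b)–(c): allowed.
Allowed pairs: 2 of 3.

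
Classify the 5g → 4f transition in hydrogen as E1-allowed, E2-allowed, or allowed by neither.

E1

Δl = 3 − 4 = -1; l_i + l_f = 7.
E1 (Δl = ±1): satisfied.
E2 (Δl = 0,±2, l_i+l_f ≥ 2): not satisfied.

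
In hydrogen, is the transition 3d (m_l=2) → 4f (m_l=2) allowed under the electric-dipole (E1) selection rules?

Δl = 3 − 2 = +1; the E1 rule Δl = ±1 is ok.
Δm_l = 2 − (2) = +0. E1 requires Δm_l = 0, ±1: ok.
All E1 selection rules are satisfied.

allowed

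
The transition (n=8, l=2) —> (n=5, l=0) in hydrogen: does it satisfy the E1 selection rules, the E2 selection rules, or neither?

E2

Δl = 0 − 2 = -2; l_i + l_f = 2.
E1 (Δl = ±1): not satisfied.
E2 (Δl = 0,±2, l_i+l_f ≥ 2): satisfied.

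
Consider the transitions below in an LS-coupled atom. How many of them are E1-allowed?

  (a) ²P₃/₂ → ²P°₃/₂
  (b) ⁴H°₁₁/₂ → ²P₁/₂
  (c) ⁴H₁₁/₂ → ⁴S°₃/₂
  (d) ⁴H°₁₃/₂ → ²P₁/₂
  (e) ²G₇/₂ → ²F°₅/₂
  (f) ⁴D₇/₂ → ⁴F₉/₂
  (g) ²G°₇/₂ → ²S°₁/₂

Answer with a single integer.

(a) allowed
(b) forbidden (ΔS, ΔL, ΔJ fail)
(c) forbidden (ΔL, ΔJ fail)
(d) forbidden (ΔS, ΔL, ΔJ fail)
(e) allowed
(f) forbidden (parity fails)
(g) forbidden (parity, ΔL, ΔJ fail)
Total allowed: 2 of 7.

2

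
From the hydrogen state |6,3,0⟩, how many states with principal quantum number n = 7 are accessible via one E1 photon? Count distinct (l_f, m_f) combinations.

6

E1 requires Δl = ±1, so l_f ∈ {2, 4}; with 0 ≤ l_f ≤ n_f−1 = 6, the allowed l_f values are {2, 4}.
For l_f = 2: m_f ∈ {m_i−1, m_i, m_i+1} ∩ [−2, 2] = {-1, 0, 1} → 3 states.
For l_f = 4: m_f ∈ {m_i−1, m_i, m_i+1} ∩ [−4, 4] = {-1, 0, 1} → 3 states.
Total: 6.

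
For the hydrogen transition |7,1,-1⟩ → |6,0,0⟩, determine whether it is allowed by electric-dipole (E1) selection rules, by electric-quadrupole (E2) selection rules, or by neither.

Δl = 0 − 1 = -1; l_i + l_f = 1.
Δm_l = +1.
E1 (Δl = ±1, |Δm_l| ≤ 1): satisfied.
E2 (Δl = 0,±2, l_i+l_f ≥ 2, |Δm_l| ≤ 2): not satisfied.

E1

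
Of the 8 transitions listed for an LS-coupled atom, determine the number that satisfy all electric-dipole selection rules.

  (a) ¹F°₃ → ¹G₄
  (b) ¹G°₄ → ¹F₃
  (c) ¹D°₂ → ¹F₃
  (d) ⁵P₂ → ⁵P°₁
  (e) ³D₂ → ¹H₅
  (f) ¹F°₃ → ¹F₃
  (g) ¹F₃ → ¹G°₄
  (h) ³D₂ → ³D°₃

7

(a) allowed
(b) allowed
(c) allowed
(d) allowed
(e) forbidden (parity, ΔS, ΔL, ΔJ fail)
(f) allowed
(g) allowed
(h) allowed
Total allowed: 7 of 8.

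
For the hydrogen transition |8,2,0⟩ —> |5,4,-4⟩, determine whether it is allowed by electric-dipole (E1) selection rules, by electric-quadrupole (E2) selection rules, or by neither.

neither

Δl = 4 − 2 = +2; l_i + l_f = 6.
Δm_l = -4.
E1 (Δl = ±1, |Δm_l| ≤ 1): not satisfied.
E2 (Δl = 0,±2, l_i+l_f ≥ 2, |Δm_l| ≤ 2): not satisfied.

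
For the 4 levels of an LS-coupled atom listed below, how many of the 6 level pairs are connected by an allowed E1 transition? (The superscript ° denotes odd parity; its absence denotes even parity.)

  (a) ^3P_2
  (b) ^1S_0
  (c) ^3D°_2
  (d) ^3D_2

2

(a)–(b): forbidden (parity, ΔS, ΔJ).
(a)–(c): allowed.
(a)–(d): forbidden (parity).
(b)–(c): forbidden (ΔS, ΔL, ΔJ).
(b)–(d): forbidden (parity, ΔS, ΔL, ΔJ).
(c)–(d): allowed.
Allowed pairs: 2 of 6.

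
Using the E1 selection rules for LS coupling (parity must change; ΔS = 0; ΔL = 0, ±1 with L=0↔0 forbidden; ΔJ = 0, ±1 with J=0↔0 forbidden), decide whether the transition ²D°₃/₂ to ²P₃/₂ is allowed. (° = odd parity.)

Parity must change: odd → even — ok.
ΔS = 0: S: 1/2 → 1/2 — ok.
ΔL = 0, ±1 (not L=0↔0): L: 2 → 1, ΔL = -1 — ok.
ΔJ = 0, ±1 (not J=0↔0): J: 3/2 → 3/2, ΔJ = +0 — ok.
All four E1 rules are satisfied.

allowed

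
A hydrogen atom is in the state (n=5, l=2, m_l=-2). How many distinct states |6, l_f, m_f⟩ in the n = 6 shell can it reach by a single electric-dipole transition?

4

E1 requires Δl = ±1, so l_f ∈ {1, 3}; with 0 ≤ l_f ≤ n_f−1 = 5, the allowed l_f values are {1, 3}.
For l_f = 1: m_f ∈ {m_i−1, m_i, m_i+1} ∩ [−1, 1] = {-1} → 1 state.
For l_f = 3: m_f ∈ {m_i−1, m_i, m_i+1} ∩ [−3, 3] = {-3, -2, -1} → 3 states.
Total: 4.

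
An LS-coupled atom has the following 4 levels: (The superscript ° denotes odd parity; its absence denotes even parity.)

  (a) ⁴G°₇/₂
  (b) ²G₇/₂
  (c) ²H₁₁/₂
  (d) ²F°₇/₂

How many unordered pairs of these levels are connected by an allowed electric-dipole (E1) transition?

(a)–(b): forbidden (ΔS).
(a)–(c): forbidden (ΔS, ΔJ).
(a)–(d): forbidden (parity, ΔS).
(b)–(c): forbidden (parity, ΔJ).
(b)–(d): allowed.
(c)–(d): forbidden (ΔL, ΔJ).
Allowed pairs: 1 of 6.

1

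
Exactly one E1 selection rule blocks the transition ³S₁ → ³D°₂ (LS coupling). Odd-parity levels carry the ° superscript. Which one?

Parity must change: even → odd — passes.
ΔS = 0: S: 1 → 1 — passes.
ΔL = 0, ±1 (not L=0↔0): L: 0 → 2, ΔL = +2 — fails.
ΔJ = 0, ±1 (not J=0↔0): J: 1 → 2, ΔJ = +1 — passes.

the ΔL = 0, ±1 rule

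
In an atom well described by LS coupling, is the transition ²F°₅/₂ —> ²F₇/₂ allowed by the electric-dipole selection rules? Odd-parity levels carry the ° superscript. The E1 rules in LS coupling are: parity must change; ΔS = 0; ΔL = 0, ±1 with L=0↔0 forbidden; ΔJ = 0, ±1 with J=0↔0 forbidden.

ΔS = 0: S: 1/2 → 1/2 — ✓.
Parity must change: odd → even — ✓.
ΔL = 0, ±1 (not L=0↔0): L: 3 → 3, ΔL = +0 — ✓.
ΔJ = 0, ±1 (not J=0↔0): J: 5/2 → 7/2, ΔJ = +1 — ✓.
All four E1 rules are satisfied.

allowed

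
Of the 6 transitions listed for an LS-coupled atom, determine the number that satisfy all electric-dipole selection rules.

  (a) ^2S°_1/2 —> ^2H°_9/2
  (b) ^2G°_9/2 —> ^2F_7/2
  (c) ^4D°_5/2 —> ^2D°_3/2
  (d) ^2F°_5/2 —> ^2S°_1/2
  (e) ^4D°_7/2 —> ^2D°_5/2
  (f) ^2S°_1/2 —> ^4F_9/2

1

(a) forbidden (parity, ΔL, ΔJ fail)
(b) allowed
(c) forbidden (parity, ΔS fail)
(d) forbidden (parity, ΔL, ΔJ fail)
(e) forbidden (parity, ΔS fail)
(f) forbidden (ΔS, ΔL, ΔJ fail)
Total allowed: 1 of 6.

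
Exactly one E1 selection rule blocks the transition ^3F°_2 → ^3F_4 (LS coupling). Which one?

the ΔJ = 0, ±1 rule

Parity must change: odd → even — ✓.
ΔS = 0: S: 1 → 1 — ✓.
ΔL = 0, ±1 (not L=0↔0): L: 3 → 3, ΔL = +0 — ✓.
ΔJ = 0, ±1 (not J=0↔0): J: 2 → 4, ΔJ = +2 — ✗.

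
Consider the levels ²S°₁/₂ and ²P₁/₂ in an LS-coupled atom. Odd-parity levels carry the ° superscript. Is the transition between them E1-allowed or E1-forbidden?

allowed

Reading off the term symbols: S 1/2→1/2, L 0→1, J 1/2→1/2, parity odd→even.
Parity must change: odd → even — ✓.
ΔS = 0: S: 1/2 → 1/2 — ✓.
ΔL = 0, ±1 (not L=0↔0): L: 0 → 1, ΔL = +1 — ✓.
ΔJ = 0, ±1 (not J=0↔0): J: 1/2 → 1/2, ΔJ = +0 — ✓.
All four E1 rules are satisfied.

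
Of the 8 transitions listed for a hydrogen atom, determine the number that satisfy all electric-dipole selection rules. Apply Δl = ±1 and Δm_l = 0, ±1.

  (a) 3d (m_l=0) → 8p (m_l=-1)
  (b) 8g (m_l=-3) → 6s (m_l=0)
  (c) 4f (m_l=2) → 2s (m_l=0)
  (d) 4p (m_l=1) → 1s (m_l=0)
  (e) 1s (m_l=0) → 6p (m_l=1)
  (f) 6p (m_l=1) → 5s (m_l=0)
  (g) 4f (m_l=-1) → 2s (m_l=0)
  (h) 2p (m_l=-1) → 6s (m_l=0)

5

(a) allowed
(b) forbidden — Δl = -4 (E1 requires Δl = ±1); Δm_l = +3 (E1 requires Δm_l = 0, ±1)
(c) forbidden — Δl = -3 (E1 requires Δl = ±1); Δm_l = -2 (E1 requires Δm_l = 0, ±1)
(d) allowed
(e) allowed
(f) allowed
(g) forbidden — Δl = -3 (E1 requires Δl = ±1)
(h) allowed
Total allowed: 5 of 8.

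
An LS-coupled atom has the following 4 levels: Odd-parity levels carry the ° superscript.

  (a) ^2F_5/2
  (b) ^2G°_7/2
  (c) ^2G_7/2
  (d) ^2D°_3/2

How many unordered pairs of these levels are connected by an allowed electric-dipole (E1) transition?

(a)–(b): allowed.
(a)–(c): forbidden (parity).
(a)–(d): allowed.
(b)–(c): allowed.
(b)–(d): forbidden (parity, ΔL, ΔJ).
(c)–(d): forbidden (ΔL, ΔJ).
Allowed pairs: 3 of 6.

3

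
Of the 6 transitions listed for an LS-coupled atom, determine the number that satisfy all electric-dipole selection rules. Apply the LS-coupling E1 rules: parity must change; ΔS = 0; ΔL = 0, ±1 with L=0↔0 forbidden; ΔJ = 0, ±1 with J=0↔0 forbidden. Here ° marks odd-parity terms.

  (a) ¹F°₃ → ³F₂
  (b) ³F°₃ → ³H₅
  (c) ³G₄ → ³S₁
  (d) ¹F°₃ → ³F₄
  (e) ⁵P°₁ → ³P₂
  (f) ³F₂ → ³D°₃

(a) forbidden (ΔS fails)
(b) forbidden (ΔL, ΔJ fail)
(c) forbidden (parity, ΔL, ΔJ fail)
(d) forbidden (ΔS fails)
(e) forbidden (ΔS fails)
(f) allowed
Total allowed: 1 of 6.

1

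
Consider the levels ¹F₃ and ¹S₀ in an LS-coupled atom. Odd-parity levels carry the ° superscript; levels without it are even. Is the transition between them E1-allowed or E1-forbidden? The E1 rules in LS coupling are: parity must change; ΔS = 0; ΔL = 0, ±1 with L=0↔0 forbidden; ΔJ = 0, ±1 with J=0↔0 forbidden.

Parity must change: even → even — ✗.
ΔS = 0: S: 0 → 0 — ✓.
ΔL = 0, ±1 (not L=0↔0): L: 3 → 0, ΔL = -3 — ✗.
ΔJ = 0, ±1 (not J=0↔0): J: 3 → 0, ΔJ = -3 — ✗.
Rule(s) violated: parity, ΔL, ΔJ.

forbidden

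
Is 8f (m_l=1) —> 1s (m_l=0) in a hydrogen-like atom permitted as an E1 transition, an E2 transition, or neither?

neither

Δl = 0 − 3 = -3; l_i + l_f = 3.
Δm_l = -1.
E1 (Δl = ±1, |Δm_l| ≤ 1): not satisfied.
E2 (Δl = 0,±2, l_i+l_f ≥ 2, |Δm_l| ≤ 2): not satisfied.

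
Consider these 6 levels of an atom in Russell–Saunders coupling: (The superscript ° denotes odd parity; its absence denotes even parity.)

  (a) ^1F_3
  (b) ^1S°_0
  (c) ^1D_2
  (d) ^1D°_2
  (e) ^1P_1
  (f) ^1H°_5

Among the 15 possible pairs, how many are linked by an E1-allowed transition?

(a)–(b): forbidden (ΔL, ΔJ).
(a)–(c): forbidden (parity).
(a)–(d): allowed.
(a)–(e): forbidden (parity, ΔL, ΔJ).
(a)–(f): forbidden (ΔL, ΔJ).
(b)–(c): forbidden (ΔL, ΔJ).
(b)–(d): forbidden (parity, ΔL, ΔJ).
(b)–(e): allowed.
(b)–(f): forbidden (parity, ΔL, ΔJ).
(c)–(d): allowed.
(c)–(e): forbidden (parity).
(c)–(f): forbidden (ΔL, ΔJ).
(d)–(e): allowed.
(d)–(f): forbidden (parity, ΔL, ΔJ).
(e)–(f): forbidden (ΔL, ΔJ).
Allowed pairs: 4 of 15.

4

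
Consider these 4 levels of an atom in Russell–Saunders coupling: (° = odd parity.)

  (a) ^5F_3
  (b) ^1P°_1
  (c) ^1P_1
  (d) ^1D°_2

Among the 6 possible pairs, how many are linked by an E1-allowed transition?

(a)–(b): forbidden (ΔS, ΔL, ΔJ).
(a)–(c): forbidden (parity, ΔS, ΔL, ΔJ).
(a)–(d): forbidden (ΔS).
(b)–(c): allowed.
(b)–(d): forbidden (parity).
(c)–(d): allowed.
Allowed pairs: 2 of 6.

2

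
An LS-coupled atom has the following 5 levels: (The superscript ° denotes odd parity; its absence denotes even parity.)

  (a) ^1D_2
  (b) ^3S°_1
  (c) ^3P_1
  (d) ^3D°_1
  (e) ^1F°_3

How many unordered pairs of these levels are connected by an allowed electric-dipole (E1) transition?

(a)–(b): forbidden (ΔS, ΔL).
(a)–(c): forbidden (parity, ΔS).
(a)–(d): forbidden (ΔS).
(a)–(e): allowed.
(b)–(c): allowed.
(b)–(d): forbidden (parity, ΔL).
(b)–(e): forbidden (parity, ΔS, ΔL, ΔJ).
(c)–(d): allowed.
(c)–(e): forbidden (ΔS, ΔL, ΔJ).
(d)–(e): forbidden (parity, ΔS, ΔJ).
Allowed pairs: 3 of 10.

3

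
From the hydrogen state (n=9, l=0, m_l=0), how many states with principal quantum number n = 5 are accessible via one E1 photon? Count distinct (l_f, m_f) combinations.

3

E1 requires Δl = ±1, so l_f ∈ {-1, 1}; with 0 ≤ l_f ≤ n_f−1 = 4, the allowed l_f values are {1}.
For l_f = 1: m_f ∈ {m_i−1, m_i, m_i+1} ∩ [−1, 1] = {-1, 0, 1} → 3 states.
Total: 3.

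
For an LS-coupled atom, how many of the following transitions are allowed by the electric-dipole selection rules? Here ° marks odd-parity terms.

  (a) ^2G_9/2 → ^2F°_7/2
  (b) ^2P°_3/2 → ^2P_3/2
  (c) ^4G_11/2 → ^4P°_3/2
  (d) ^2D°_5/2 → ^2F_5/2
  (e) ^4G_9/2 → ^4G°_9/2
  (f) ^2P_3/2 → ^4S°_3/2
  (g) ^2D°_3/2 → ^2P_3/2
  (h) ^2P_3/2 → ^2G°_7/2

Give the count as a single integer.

(a) allowed
(b) allowed
(c) forbidden (ΔL, ΔJ fail)
(d) allowed
(e) allowed
(f) forbidden (ΔS fails)
(g) allowed
(h) forbidden (ΔL, ΔJ fail)
Total allowed: 5 of 8.

5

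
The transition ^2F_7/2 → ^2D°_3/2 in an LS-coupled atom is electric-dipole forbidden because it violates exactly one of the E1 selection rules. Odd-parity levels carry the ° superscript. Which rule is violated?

the ΔJ = 0, ±1 rule

Reading off the term symbols: S 1/2→1/2, L 3→2, J 7/2→3/2, parity even→odd.
Parity must change: even → odd — passes.
ΔS = 0: S: 1/2 → 1/2 — passes.
ΔL = 0, ±1 (not L=0↔0): L: 3 → 2, ΔL = -1 — passes.
ΔJ = 0, ±1 (not J=0↔0): J: 7/2 → 3/2, ΔJ = -2 — fails.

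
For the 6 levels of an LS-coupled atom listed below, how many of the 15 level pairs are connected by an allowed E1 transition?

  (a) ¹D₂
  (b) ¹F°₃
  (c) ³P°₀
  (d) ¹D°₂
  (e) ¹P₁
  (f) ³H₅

3

(a)–(b): allowed.
(a)–(c): forbidden (ΔS, ΔJ).
(a)–(d): allowed.
(a)–(e): forbidden (parity).
(a)–(f): forbidden (parity, ΔS, ΔL, ΔJ).
(b)–(c): forbidden (parity, ΔS, ΔL, ΔJ).
(b)–(d): forbidden (parity).
(b)–(e): forbidden (ΔL, ΔJ).
(b)–(f): forbidden (ΔS, ΔL, ΔJ).
(c)–(d): forbidden (parity, ΔS, ΔJ).
(c)–(e): forbidden (ΔS).
(c)–(f): forbidden (ΔL, ΔJ).
(d)–(e): allowed.
(d)–(f): forbidden (ΔS, ΔL, ΔJ).
(e)–(f): forbidden (parity, ΔS, ΔL, ΔJ).
Allowed pairs: 3 of 15.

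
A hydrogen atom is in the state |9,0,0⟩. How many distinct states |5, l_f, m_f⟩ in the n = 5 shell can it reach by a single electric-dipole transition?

E1 requires Δl = ±1, so l_f ∈ {-1, 1}; with 0 ≤ l_f ≤ n_f−1 = 4, the allowed l_f values are {1}.
For l_f = 1: m_f ∈ {m_i−1, m_i, m_i+1} ∩ [−1, 1] = {-1, 0, 1} → 3 states.
Total: 3.

3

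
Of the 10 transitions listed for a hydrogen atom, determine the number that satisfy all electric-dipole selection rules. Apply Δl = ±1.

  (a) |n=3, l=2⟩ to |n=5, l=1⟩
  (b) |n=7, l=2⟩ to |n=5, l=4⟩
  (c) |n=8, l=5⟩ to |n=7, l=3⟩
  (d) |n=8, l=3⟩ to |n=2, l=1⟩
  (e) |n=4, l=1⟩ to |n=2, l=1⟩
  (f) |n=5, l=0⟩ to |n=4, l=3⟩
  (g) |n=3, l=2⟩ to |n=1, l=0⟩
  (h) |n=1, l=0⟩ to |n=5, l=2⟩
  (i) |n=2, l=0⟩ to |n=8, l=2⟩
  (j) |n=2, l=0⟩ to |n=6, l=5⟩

1

(a) allowed
(b) forbidden — Δl = +2 (E1 requires Δl = ±1)
(c) forbidden — Δl = -2 (E1 requires Δl = ±1)
(d) forbidden — Δl = -2 (E1 requires Δl = ±1)
(e) forbidden — Δl = +0 (E1 requires Δl = ±1)
(f) forbidden — Δl = +3 (E1 requires Δl = ±1)
(g) forbidden — Δl = -2 (E1 requires Δl = ±1)
(h) forbidden — Δl = +2 (E1 requires Δl = ±1)
(i) forbidden — Δl = +2 (E1 requires Δl = ±1)
(j) forbidden — Δl = +5 (E1 requires Δl = ±1)
Total allowed: 1 of 10.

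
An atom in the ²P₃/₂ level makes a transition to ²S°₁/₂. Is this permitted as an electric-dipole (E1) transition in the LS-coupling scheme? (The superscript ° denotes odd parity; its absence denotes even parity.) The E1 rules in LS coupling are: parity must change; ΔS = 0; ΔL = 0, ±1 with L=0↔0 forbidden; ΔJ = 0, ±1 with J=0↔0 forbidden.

Reading off the term symbols: S 1/2→1/2, L 1→0, J 3/2→1/2, parity even→odd.
Parity must change: even → odd — satisfied.
ΔS = 0: S: 1/2 → 1/2 — satisfied.
ΔL = 0, ±1 (not L=0↔0): L: 1 → 0, ΔL = -1 — satisfied.
ΔJ = 0, ±1 (not J=0↔0): J: 3/2 → 1/2, ΔJ = -1 — satisfied.
All four E1 rules are satisfied.

allowed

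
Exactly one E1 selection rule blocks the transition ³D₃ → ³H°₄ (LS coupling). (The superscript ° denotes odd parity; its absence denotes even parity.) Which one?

Parity must change: even → odd — ✓.
ΔS = 0: S: 1 → 1 — ✓.
ΔL = 0, ±1 (not L=0↔0): L: 2 → 5, ΔL = +3 — ✗.
ΔJ = 0, ±1 (not J=0↔0): J: 3 → 4, ΔJ = +1 — ✓.

the ΔL = 0, ±1 rule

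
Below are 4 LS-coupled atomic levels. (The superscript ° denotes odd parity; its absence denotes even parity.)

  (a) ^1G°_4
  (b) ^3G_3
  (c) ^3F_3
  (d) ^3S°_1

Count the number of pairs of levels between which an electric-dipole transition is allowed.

(a)–(b): forbidden (ΔS).
(a)–(c): forbidden (ΔS).
(a)–(d): forbidden (parity, ΔS, ΔL, ΔJ).
(b)–(c): forbidden (parity).
(b)–(d): forbidden (ΔL, ΔJ).
(c)–(d): forbidden (ΔL, ΔJ).
Allowed pairs: 0 of 6.

0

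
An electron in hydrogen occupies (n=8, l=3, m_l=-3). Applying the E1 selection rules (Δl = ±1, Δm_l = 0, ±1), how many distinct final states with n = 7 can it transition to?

E1 requires Δl = ±1, so l_f ∈ {2, 4}; with 0 ≤ l_f ≤ n_f−1 = 6, the allowed l_f values are {2, 4}.
For l_f = 2: m_f ∈ {m_i−1, m_i, m_i+1} ∩ [−2, 2] = {-2} → 1 state.
For l_f = 4: m_f ∈ {m_i−1, m_i, m_i+1} ∩ [−4, 4] = {-4, -3, -2} → 3 states.
Total: 4.

4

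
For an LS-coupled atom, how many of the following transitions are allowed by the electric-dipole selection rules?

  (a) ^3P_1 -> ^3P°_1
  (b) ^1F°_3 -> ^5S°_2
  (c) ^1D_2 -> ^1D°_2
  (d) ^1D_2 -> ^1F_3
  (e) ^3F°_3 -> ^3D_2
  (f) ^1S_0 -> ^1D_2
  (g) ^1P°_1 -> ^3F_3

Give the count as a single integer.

(a) allowed
(b) forbidden (parity, ΔS, ΔL fail)
(c) allowed
(d) forbidden (parity fails)
(e) allowed
(f) forbidden (parity, ΔL, ΔJ fail)
(g) forbidden (ΔS, ΔL, ΔJ fail)
Total allowed: 3 of 7.

3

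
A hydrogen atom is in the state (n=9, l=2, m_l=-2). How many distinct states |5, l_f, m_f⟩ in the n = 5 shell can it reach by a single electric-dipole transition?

4

E1 requires Δl = ±1, so l_f ∈ {1, 3}; with 0 ≤ l_f ≤ n_f−1 = 4, the allowed l_f values are {1, 3}.
For l_f = 1: m_f ∈ {m_i−1, m_i, m_i+1} ∩ [−1, 1] = {-1} → 1 state.
For l_f = 3: m_f ∈ {m_i−1, m_i, m_i+1} ∩ [−3, 3] = {-3, -2, -1} → 3 states.
Total: 4.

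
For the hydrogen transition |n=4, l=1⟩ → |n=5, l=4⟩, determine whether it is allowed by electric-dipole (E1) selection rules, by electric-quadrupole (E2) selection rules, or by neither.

neither

Δl = 4 − 1 = +3; l_i + l_f = 5.
E1 (Δl = ±1): not satisfied.
E2 (Δl = 0,±2, l_i+l_f ≥ 2): not satisfied.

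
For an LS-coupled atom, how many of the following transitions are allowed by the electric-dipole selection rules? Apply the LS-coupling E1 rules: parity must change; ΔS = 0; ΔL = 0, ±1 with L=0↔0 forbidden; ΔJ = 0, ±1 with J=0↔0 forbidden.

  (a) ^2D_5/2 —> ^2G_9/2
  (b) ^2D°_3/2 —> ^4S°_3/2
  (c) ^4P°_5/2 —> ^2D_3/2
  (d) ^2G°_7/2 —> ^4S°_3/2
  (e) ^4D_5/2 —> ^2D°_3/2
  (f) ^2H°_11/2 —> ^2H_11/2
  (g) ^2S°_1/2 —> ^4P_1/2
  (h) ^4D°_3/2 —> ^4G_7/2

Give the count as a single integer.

(a) forbidden (parity, ΔL, ΔJ fail)
(b) forbidden (parity, ΔS, ΔL fail)
(c) forbidden (ΔS fails)
(d) forbidden (parity, ΔS, ΔL, ΔJ fail)
(e) forbidden (ΔS fails)
(f) allowed
(g) forbidden (ΔS fails)
(h) forbidden (ΔL, ΔJ fail)
Total allowed: 1 of 8.

1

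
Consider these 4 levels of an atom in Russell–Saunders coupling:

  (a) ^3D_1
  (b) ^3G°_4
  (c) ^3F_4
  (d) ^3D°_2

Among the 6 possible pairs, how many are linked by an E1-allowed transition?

(a)–(b): forbidden (ΔL, ΔJ).
(a)–(c): forbidden (parity, ΔJ).
(a)–(d): allowed.
(b)–(c): allowed.
(b)–(d): forbidden (parity, ΔL, ΔJ).
(c)–(d): forbidden (ΔJ).
Allowed pairs: 2 of 6.

2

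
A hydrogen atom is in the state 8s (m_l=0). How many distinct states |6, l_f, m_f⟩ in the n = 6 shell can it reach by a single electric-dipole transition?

E1 requires Δl = ±1, so l_f ∈ {-1, 1}; with 0 ≤ l_f ≤ n_f−1 = 5, the allowed l_f values are {1}.
For l_f = 1: m_f ∈ {m_i−1, m_i, m_i+1} ∩ [−1, 1] = {-1, 0, 1} → 3 states.
Total: 3.

3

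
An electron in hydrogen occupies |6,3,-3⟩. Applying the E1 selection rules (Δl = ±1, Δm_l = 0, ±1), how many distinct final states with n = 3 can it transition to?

E1 requires Δl = ±1, so l_f ∈ {2, 4}; with 0 ≤ l_f ≤ n_f−1 = 2, the allowed l_f values are {2}.
For l_f = 2: m_f ∈ {m_i−1, m_i, m_i+1} ∩ [−2, 2] = {-2} → 1 state.
Total: 1.

1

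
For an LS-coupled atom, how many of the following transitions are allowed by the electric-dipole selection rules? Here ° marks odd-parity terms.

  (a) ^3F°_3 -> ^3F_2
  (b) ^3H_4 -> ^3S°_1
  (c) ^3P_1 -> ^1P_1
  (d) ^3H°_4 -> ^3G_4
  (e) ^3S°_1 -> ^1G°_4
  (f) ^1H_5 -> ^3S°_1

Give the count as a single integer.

2

(a) allowed
(b) forbidden (ΔL, ΔJ fail)
(c) forbidden (parity, ΔS fail)
(d) allowed
(e) forbidden (parity, ΔS, ΔL, ΔJ fail)
(f) forbidden (ΔS, ΔL, ΔJ fail)
Total allowed: 2 of 6.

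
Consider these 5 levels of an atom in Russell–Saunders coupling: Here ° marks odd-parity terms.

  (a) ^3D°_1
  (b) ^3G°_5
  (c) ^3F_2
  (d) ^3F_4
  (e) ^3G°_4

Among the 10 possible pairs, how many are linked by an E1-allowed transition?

(a)–(b): forbidden (parity, ΔL, ΔJ).
(a)–(c): allowed.
(a)–(d): forbidden (ΔJ).
(a)–(e): forbidden (parity, ΔL, ΔJ).
(b)–(c): forbidden (ΔJ).
(b)–(d): allowed.
(b)–(e): forbidden (parity).
(c)–(d): forbidden (parity, ΔJ).
(c)–(e): forbidden (ΔJ).
(d)–(e): allowed.
Allowed pairs: 3 of 10.

3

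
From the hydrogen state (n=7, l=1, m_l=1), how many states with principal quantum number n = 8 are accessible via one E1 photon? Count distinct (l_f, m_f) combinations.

E1 requires Δl = ±1, so l_f ∈ {0, 2}; with 0 ≤ l_f ≤ n_f−1 = 7, the allowed l_f values are {0, 2}.
For l_f = 0: m_f ∈ {m_i−1, m_i, m_i+1} ∩ [−0, 0] = {0} → 1 state.
For l_f = 2: m_f ∈ {m_i−1, m_i, m_i+1} ∩ [−2, 2] = {0, 1, 2} → 3 states.
Total: 4.

4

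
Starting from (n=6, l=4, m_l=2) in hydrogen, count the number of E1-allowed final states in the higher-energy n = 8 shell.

6

E1 requires Δl = ±1, so l_f ∈ {3, 5}; with 0 ≤ l_f ≤ n_f−1 = 7, the allowed l_f values are {3, 5}.
For l_f = 3: m_f ∈ {m_i−1, m_i, m_i+1} ∩ [−3, 3] = {1, 2, 3} → 3 states.
For l_f = 5: m_f ∈ {m_i−1, m_i, m_i+1} ∩ [−5, 5] = {1, 2, 3} → 3 states.
Total: 6.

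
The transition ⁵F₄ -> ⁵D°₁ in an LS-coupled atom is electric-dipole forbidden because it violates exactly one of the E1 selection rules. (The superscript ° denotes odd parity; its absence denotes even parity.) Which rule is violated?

the ΔJ = 0, ±1 rule

Parity must change: even → odd — ok.
ΔS = 0: S: 2 → 2 — ok.
ΔL = 0, ±1 (not L=0↔0): L: 3 → 2, ΔL = -1 — ok.
ΔJ = 0, ±1 (not J=0↔0): J: 4 → 1, ΔJ = -3 — fails.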